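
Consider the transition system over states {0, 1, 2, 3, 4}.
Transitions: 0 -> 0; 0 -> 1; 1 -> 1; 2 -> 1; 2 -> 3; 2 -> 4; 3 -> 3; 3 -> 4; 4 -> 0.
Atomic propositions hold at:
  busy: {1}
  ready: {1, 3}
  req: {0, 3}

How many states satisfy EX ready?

4

Sat(EX ready) = {s : some successor in {1, 3}} = {0, 1, 2, 3}
|Sat(EX ready)| = |{0, 1, 2, 3}| = 4.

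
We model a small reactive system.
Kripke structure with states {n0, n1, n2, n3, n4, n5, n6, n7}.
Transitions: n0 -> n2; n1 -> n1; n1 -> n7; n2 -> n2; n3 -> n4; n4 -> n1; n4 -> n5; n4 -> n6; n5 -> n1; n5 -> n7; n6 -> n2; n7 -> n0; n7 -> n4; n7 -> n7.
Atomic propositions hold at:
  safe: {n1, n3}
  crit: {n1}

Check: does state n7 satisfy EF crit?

EF crit: least fixpoint, start Z0 = {n1}, add states with some successor in Z. Z1 = {n1, n4, n5}; Z2 = {n1, n3, n4, n5, n7}; fixed.
Sat(EF crit) = {n1, n3, n4, n5, n7}
n7 ∈ Sat(EF crit) = {n1, n3, n4, n5, n7}, so the formula holds at n7.

Yes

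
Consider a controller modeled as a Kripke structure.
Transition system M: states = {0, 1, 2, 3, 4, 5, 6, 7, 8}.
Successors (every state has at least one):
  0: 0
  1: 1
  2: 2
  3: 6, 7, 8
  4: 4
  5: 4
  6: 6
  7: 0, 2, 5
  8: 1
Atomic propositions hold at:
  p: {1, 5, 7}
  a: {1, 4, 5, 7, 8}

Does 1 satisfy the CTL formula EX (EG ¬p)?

Sat(¬p) = {0, 2, 3, 4, 6, 8}
EG ¬p: greatest fixpoint, start Z0 = {0, 2, 3, 4, 6, 8}, keep only states in Sat with some successor in Z. Z1 = {0, 2, 3, 4, 6}; fixed.
Sat(EG ¬p) = {0, 2, 3, 4, 6}
Sat(EX (EG ¬p)) = {s : some successor in {0, 2, 3, 4, 6}} = {0, 2, 3, 4, 5, 6, 7}
1 ∉ Sat(EX (EG ¬p)) = {0, 2, 3, 4, 5, 6, 7}, so the formula does not hold at 1.

No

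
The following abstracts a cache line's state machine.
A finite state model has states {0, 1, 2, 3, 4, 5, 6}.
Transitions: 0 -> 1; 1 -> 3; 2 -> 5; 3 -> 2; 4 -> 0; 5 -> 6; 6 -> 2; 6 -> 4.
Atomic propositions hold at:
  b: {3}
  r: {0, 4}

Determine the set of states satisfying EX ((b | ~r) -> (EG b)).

Sat(~r) = {1, 2, 3, 5, 6}
Sat(b | ~r) = {1, 2, 3, 5, 6}
EG b: greatest fixpoint, start Z0 = {3}, keep only states in Sat with some successor in Z. Z1 = ∅; fixed.
Sat(EG b) = ∅
Sat((b | ~r) -> (EG b)) = {0, 4}
Sat(EX ((b | ~r) -> (EG b))) = {s : some successor in {0, 4}} = {4, 6}

{4, 6}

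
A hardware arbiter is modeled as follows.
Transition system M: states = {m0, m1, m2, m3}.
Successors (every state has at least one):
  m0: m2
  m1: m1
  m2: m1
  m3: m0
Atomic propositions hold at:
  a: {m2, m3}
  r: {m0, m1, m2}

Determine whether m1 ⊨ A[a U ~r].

No

Sat(~r) = {m3}
A[a U ~r]: least fixpoint, start Z0 = Sat(~r) = {m3}, add states in Sat(a) with every successor in Z. Already a fixed point.
Sat(A[a U ~r]) = {m3}
m1 ∉ Sat(A[a U ~r]) = {m3}, so the formula does not hold at m1.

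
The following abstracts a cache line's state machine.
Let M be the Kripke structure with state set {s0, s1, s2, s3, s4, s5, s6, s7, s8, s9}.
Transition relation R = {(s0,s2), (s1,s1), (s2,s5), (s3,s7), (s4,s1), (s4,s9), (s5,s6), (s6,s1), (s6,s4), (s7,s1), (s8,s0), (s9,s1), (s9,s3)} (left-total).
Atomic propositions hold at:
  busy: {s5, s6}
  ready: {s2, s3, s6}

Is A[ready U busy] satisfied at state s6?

Yes

A[ready U busy]: least fixpoint, start Z0 = Sat(busy) = {s5, s6}, add states in Sat(ready) with every successor in Z. Z1 = {s2, s5, s6}; fixed.
Sat(A[ready U busy]) = {s2, s5, s6}
s6 ∈ Sat(A[ready U busy]) = {s2, s5, s6}, so the formula holds at s6.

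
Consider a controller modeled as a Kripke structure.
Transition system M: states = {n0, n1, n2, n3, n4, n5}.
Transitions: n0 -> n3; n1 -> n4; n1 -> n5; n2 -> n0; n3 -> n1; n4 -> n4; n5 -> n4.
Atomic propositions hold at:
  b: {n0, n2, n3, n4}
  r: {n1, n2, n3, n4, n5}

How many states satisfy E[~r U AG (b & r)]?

1

Sat(~r) = {n0}
Sat(b & r) = {n2, n3, n4}
AG (b & r): greatest fixpoint, start Z0 = {n2, n3, n4}, keep only states in Sat with every successor in Z. Z1 = {n4}; fixed.
Sat(AG (b & r)) = {n4}
E[~r U AG (b & r)]: least fixpoint, start Z0 = Sat(AG (b & r)) = {n4}, add states in Sat(~r) with some successor in Z. Already a fixed point.
Sat(E[~r U AG (b & r)]) = {n4}
|Sat(E[~r U AG (b & r)])| = |{n4}| = 1.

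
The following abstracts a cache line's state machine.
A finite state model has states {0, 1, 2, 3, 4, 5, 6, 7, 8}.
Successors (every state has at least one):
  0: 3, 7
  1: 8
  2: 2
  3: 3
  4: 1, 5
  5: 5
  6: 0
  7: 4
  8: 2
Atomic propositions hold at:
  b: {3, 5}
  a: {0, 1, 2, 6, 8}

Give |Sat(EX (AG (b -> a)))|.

Sat(b -> a) = {0, 1, 2, 4, 6, 7, 8}
AG (b -> a): greatest fixpoint, start Z0 = {0, 1, 2, 4, 6, 7, 8}, keep only states in Sat with every successor in Z. Z1 = {1, 2, 6, 7, 8}; Z2 = {1, 2, 8}; fixed.
Sat(AG (b -> a)) = {1, 2, 8}
Sat(EX (AG (b -> a))) = {s : some successor in {1, 2, 8}} = {1, 2, 4, 8}
|Sat(EX (AG (b -> a)))| = |{1, 2, 4, 8}| = 4.

4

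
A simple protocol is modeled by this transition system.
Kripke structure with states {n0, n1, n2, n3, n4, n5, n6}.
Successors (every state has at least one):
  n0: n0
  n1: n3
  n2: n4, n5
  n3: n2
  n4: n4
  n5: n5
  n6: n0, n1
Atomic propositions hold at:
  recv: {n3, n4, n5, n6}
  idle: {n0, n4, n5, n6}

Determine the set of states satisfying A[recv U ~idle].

Sat(~idle) = {n1, n2, n3}
A[recv U ~idle]: least fixpoint, start Z0 = Sat(~idle) = {n1, n2, n3}, add states in Sat(recv) with every successor in Z. Already a fixed point.
Sat(A[recv U ~idle]) = {n1, n2, n3}

{n1, n2, n3}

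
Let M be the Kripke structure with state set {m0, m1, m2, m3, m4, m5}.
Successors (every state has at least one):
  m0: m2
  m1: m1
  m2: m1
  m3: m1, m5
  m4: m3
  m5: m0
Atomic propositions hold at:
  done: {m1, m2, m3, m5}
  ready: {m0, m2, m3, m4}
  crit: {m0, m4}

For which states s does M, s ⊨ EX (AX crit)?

{m3}

Sat(AX crit) = {s : every successor in {m0, m4}} = {m5}
Sat(EX (AX crit)) = {s : some successor in {m5}} = {m3}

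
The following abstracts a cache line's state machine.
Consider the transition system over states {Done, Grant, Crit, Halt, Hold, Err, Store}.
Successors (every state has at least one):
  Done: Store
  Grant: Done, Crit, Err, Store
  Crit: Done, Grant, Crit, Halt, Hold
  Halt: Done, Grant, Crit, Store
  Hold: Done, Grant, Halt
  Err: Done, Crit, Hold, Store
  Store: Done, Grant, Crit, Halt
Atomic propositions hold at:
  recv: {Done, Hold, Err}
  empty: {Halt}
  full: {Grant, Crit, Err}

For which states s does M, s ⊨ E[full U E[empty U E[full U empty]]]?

E[full U empty]: least fixpoint, start Z0 = Sat(empty) = {Halt}, add states in Sat(full) with some successor in Z. Z1 = {Crit, Halt}; Z2 = {Grant, Crit, Halt, Err}; fixed.
Sat(E[full U empty]) = {Grant, Crit, Halt, Err}
E[empty U E[full U empty]]: least fixpoint, start Z0 = Sat(E[full U empty]) = {Grant, Crit, Halt, Err}, add states in Sat(empty) with some successor in Z. Already a fixed point.
Sat(E[empty U E[full U empty]]) = {Grant, Crit, Halt, Err}
E[full U E[empty U E[full U empty]]]: least fixpoint, start Z0 = Sat(E[empty U E[full U empty]]) = {Grant, Crit, Halt, Err}, add states in Sat(full) with some successor in Z. Already a fixed point.
Sat(E[full U E[empty U E[full U empty]]]) = {Grant, Crit, Halt, Err}

{Grant, Crit, Halt, Err}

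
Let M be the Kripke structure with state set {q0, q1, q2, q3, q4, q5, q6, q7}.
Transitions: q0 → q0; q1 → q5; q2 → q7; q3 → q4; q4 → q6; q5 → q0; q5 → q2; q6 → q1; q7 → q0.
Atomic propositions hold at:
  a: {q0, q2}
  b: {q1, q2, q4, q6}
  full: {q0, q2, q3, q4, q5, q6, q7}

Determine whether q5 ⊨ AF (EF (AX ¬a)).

Yes

Sat(¬a) = {q1, q3, q4, q5, q6, q7}
Sat(AX ¬a) = {s : every successor in {q1, q3, q4, q5, q6, q7}} = {q1, q2, q3, q4, q6}
EF (AX ¬a): least fixpoint, start Z0 = {q1, q2, q3, q4, q6}, add states with some successor in Z. Z1 = {q1, q2, q3, q4, q5, q6}; fixed.
Sat(EF (AX ¬a)) = {q1, q2, q3, q4, q5, q6}
AF (EF (AX ¬a)): least fixpoint, start Z0 = {q1, q2, q3, q4, q5, q6}, add states with every successor in Z. Already a fixed point.
Sat(AF (EF (AX ¬a))) = {q1, q2, q3, q4, q5, q6}
q5 ∈ Sat(AF (EF (AX ¬a))) = {q1, q2, q3, q4, q5, q6}, so the formula holds at q5.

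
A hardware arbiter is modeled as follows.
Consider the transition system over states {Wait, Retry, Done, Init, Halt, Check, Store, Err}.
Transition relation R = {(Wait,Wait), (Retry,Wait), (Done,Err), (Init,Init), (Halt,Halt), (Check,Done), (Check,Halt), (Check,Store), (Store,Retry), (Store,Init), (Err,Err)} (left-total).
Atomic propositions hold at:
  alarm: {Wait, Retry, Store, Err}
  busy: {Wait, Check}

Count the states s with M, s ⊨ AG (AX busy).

Sat(AX busy) = {s : every successor in {Wait, Check}} = {Wait, Retry}
AG (AX busy): greatest fixpoint, start Z0 = {Wait, Retry}, keep only states in Sat with every successor in Z. Already a fixed point.
Sat(AG (AX busy)) = {Wait, Retry}
|Sat(AG (AX busy))| = |{Wait, Retry}| = 2.

2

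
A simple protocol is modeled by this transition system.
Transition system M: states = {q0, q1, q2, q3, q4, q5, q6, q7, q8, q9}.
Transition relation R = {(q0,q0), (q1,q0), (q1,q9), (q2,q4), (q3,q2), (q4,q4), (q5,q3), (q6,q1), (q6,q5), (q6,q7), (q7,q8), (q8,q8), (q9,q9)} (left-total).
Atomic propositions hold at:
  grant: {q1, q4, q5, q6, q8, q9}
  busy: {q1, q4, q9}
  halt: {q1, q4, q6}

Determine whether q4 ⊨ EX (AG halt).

AG halt: greatest fixpoint, start Z0 = {q1, q4, q6}, keep only states in Sat with every successor in Z. Z1 = {q4}; fixed.
Sat(AG halt) = {q4}
Sat(EX (AG halt)) = {s : some successor in {q4}} = {q2, q4}
q4 ∈ Sat(EX (AG halt)) = {q2, q4}, so the formula holds at q4.

Yes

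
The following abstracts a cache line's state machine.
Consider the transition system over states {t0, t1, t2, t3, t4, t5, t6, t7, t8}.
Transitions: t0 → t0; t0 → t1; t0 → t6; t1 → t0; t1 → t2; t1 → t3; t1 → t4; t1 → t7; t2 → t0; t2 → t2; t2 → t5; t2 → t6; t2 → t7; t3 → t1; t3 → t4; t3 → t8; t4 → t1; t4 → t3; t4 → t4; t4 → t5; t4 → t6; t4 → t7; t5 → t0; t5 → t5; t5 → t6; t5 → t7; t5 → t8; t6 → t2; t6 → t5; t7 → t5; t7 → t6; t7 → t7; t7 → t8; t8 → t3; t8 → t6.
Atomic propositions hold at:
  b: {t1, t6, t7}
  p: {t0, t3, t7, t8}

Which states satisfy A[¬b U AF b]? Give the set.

{t1, t6, t7}

Sat(¬b) = {t0, t2, t3, t4, t5, t8}
AF b: least fixpoint, start Z0 = {t1, t6, t7}, add states with every successor in Z. Already a fixed point.
Sat(AF b) = {t1, t6, t7}
A[¬b U AF b]: least fixpoint, start Z0 = Sat(AF b) = {t1, t6, t7}, add states in Sat(¬b) with every successor in Z. Already a fixed point.
Sat(A[¬b U AF b]) = {t1, t6, t7}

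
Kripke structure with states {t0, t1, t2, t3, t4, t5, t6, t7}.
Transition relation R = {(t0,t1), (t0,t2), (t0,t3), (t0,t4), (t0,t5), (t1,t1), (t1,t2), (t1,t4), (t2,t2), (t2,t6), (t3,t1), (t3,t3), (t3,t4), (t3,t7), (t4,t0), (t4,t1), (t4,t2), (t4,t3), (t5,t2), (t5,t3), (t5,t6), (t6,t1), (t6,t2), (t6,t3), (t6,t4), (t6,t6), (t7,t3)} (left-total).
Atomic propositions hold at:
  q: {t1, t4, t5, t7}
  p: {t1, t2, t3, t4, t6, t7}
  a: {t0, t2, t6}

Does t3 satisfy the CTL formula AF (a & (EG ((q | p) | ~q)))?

Sat(q | p) = {t1, t2, t3, t4, t5, t6, t7}
Sat(~q) = {t0, t2, t3, t6}
Sat((q | p) | ~q) = {t0, t1, t2, t3, t4, t5, t6, t7}
EG ((q | p) | ~q): greatest fixpoint, start Z0 = {t0, t1, t2, t3, t4, t5, t6, t7}, keep only states in Sat with some successor in Z. Already a fixed point.
Sat(EG ((q | p) | ~q)) = {t0, t1, t2, t3, t4, t5, t6, t7}
Sat(a & (EG ((q | p) | ~q))) = {t0, t2, t6}
AF (a & (EG ((q | p) | ~q))): least fixpoint, start Z0 = {t0, t2, t6}, add states with every successor in Z. Already a fixed point.
Sat(AF (a & (EG ((q | p) | ~q)))) = {t0, t2, t6}
t3 ∉ Sat(AF (a & (EG ((q | p) | ~q)))) = {t0, t2, t6}, so the formula does not hold at t3.

No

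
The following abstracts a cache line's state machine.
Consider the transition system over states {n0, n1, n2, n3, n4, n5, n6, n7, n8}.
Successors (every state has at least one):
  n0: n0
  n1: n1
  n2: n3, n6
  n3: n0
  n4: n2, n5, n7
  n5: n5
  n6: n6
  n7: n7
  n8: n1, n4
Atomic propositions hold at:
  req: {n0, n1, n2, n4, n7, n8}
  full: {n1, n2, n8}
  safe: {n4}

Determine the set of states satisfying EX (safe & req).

{n8}

Sat(safe & req) = {n4}
Sat(EX (safe & req)) = {s : some successor in {n4}} = {n8}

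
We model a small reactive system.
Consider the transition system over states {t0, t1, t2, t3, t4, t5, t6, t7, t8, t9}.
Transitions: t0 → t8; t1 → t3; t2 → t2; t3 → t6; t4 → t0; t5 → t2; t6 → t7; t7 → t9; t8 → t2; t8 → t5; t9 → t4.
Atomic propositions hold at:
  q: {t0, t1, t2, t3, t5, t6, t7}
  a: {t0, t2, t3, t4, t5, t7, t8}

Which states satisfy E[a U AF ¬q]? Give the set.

Sat(¬q) = {t4, t8, t9}
AF ¬q: least fixpoint, start Z0 = {t4, t8, t9}, add states with every successor in Z. Z1 = {t0, t4, t7, t8, t9}; Z2 = {t0, t4, t6, t7, t8, t9}; Z3 = {t0, t3, t4, t6, t7, t8, t9}; Z4 = {t0, t1, t3, t4, t6, t7, t8, t9}; fixed.
Sat(AF ¬q) = {t0, t1, t3, t4, t6, t7, t8, t9}
E[a U AF ¬q]: least fixpoint, start Z0 = Sat(AF ¬q) = {t0, t1, t3, t4, t6, t7, t8, t9}, add states in Sat(a) with some successor in Z. Already a fixed point.
Sat(E[a U AF ¬q]) = {t0, t1, t3, t4, t6, t7, t8, t9}

{t0, t1, t3, t4, t6, t7, t8, t9}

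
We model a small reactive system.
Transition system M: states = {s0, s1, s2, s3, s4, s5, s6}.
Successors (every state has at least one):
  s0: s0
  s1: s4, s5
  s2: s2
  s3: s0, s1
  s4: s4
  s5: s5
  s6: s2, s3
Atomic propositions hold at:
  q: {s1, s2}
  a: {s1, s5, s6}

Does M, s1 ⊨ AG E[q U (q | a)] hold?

No

Sat(q | a) = {s1, s2, s5, s6}
E[q U (q | a)]: least fixpoint, start Z0 = Sat((q | a)) = {s1, s2, s5, s6}, add states in Sat(q) with some successor in Z. Already a fixed point.
Sat(E[q U (q | a)]) = {s1, s2, s5, s6}
AG E[q U (q | a)]: greatest fixpoint, start Z0 = {s1, s2, s5, s6}, keep only states in Sat with every successor in Z. Z1 = {s2, s5}; fixed.
Sat(AG E[q U (q | a)]) = {s2, s5}
s1 ∉ Sat(AG E[q U (q | a)]) = {s2, s5}, so the formula does not hold at s1.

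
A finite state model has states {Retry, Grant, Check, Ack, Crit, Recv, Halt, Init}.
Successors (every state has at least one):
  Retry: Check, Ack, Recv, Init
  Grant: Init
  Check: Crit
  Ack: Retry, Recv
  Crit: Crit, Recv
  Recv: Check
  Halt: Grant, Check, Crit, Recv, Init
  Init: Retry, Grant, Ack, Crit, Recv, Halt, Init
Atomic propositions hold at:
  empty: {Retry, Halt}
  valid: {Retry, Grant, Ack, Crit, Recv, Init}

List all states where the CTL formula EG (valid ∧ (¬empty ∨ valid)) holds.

Sat(¬empty) = {Grant, Check, Ack, Crit, Recv, Init}
Sat(¬empty ∨ valid) = {Retry, Grant, Check, Ack, Crit, Recv, Init}
Sat(valid ∧ (¬empty ∨ valid)) = {Retry, Grant, Ack, Crit, Recv, Init}
EG (valid ∧ (¬empty ∨ valid)): greatest fixpoint, start Z0 = {Retry, Grant, Ack, Crit, Recv, Init}, keep only states in Sat with some successor in Z. Z1 = {Retry, Grant, Ack, Crit, Init}; fixed.
Sat(EG (valid ∧ (¬empty ∨ valid))) = {Retry, Grant, Ack, Crit, Init}

{Retry, Grant, Ack, Crit, Init}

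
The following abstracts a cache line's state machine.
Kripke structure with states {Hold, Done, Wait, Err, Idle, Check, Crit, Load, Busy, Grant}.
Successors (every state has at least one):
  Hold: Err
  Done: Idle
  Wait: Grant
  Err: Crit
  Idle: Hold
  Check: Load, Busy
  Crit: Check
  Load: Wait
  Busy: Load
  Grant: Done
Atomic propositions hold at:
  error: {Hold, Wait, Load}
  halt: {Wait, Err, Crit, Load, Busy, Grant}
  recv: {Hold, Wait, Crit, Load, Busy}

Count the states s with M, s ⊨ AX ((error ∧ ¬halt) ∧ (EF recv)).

Sat(¬halt) = {Hold, Done, Idle, Check}
Sat(error ∧ ¬halt) = {Hold}
EF recv: least fixpoint, start Z0 = {Hold, Wait, Crit, Load, Busy}, add states with some successor in Z. Z1 = {Hold, Wait, Err, Idle, Check, Crit, Load, Busy}; Z2 = {Hold, Done, Wait, Err, Idle, Check, Crit, Load, Busy}; Z3 = {Hold, Done, Wait, Err, Idle, Check, Crit, Load, Busy, Grant}; fixed.
Sat(EF recv) = {Hold, Done, Wait, Err, Idle, Check, Crit, Load, Busy, Grant}
Sat((error ∧ ¬halt) ∧ (EF recv)) = {Hold}
Sat(AX ((error ∧ ¬halt) ∧ (EF recv))) = {s : every successor in {Hold}} = {Idle}
|Sat(AX ((error ∧ ¬halt) ∧ (EF recv)))| = |{Idle}| = 1.

1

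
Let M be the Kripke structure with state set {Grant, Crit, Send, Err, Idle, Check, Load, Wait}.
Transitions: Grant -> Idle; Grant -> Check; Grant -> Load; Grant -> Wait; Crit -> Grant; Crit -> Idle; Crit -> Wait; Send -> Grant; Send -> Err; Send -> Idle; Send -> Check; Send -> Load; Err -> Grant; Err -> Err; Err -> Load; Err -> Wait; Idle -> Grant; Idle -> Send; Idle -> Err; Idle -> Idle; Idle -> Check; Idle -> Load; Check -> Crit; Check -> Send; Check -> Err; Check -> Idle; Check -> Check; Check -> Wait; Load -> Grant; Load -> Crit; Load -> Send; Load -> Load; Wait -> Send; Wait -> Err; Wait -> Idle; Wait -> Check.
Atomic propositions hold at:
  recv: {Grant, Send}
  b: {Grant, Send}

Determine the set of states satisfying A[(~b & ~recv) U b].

{Grant, Send}

Sat(~b) = {Crit, Err, Idle, Check, Load, Wait}
Sat(~recv) = {Crit, Err, Idle, Check, Load, Wait}
Sat(~b & ~recv) = {Crit, Err, Idle, Check, Load, Wait}
A[(~b & ~recv) U b]: least fixpoint, start Z0 = Sat(b) = {Grant, Send}, add states in Sat(~b & ~recv) with every successor in Z. Already a fixed point.
Sat(A[(~b & ~recv) U b]) = {Grant, Send}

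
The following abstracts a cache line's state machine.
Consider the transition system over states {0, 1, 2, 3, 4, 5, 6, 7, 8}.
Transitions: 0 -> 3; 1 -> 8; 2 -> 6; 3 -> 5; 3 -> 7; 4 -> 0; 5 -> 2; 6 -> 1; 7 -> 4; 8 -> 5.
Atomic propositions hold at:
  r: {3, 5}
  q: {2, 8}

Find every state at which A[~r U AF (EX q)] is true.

Sat(~r) = {0, 1, 2, 4, 6, 7, 8}
Sat(EX q) = {s : some successor in {2, 8}} = {1, 5}
AF (EX q): least fixpoint, start Z0 = {1, 5}, add states with every successor in Z. Z1 = {1, 5, 6, 8}; Z2 = {1, 2, 5, 6, 8}; fixed.
Sat(AF (EX q)) = {1, 2, 5, 6, 8}
A[~r U AF (EX q)]: least fixpoint, start Z0 = Sat(AF (EX q)) = {1, 2, 5, 6, 8}, add states in Sat(~r) with every successor in Z. Already a fixed point.
Sat(A[~r U AF (EX q)]) = {1, 2, 5, 6, 8}

{1, 2, 5, 6, 8}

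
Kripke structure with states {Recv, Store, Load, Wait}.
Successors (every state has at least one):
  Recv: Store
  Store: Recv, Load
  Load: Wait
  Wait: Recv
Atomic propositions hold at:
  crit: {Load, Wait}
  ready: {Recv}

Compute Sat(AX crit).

Sat(AX crit) = {s : every successor in {Load, Wait}} = {Load}

{Load}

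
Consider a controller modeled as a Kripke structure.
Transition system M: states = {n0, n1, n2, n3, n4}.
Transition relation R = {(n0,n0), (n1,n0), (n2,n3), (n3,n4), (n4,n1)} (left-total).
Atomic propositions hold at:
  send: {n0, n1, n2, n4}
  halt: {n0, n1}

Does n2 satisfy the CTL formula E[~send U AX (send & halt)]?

Sat(~send) = {n3}
Sat(send & halt) = {n0, n1}
Sat(AX (send & halt)) = {s : every successor in {n0, n1}} = {n0, n1, n4}
E[~send U AX (send & halt)]: least fixpoint, start Z0 = Sat(AX (send & halt)) = {n0, n1, n4}, add states in Sat(~send) with some successor in Z. Z1 = {n0, n1, n3, n4}; fixed.
Sat(E[~send U AX (send & halt)]) = {n0, n1, n3, n4}
n2 ∉ Sat(E[~send U AX (send & halt)]) = {n0, n1, n3, n4}, so the formula does not hold at n2.

No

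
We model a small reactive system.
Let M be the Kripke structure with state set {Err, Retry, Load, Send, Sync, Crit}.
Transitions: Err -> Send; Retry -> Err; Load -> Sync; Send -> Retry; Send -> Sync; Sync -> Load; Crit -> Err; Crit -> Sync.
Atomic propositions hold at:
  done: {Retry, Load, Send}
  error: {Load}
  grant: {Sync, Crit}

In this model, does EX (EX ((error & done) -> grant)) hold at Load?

No

Sat(error & done) = {Load}
Sat((error & done) -> grant) = {Err, Retry, Send, Sync, Crit}
Sat(EX ((error & done) -> grant)) = {s : some successor in {Err, Retry, Send, Sync, Crit}} = {Err, Retry, Load, Send, Crit}
Sat(EX (EX ((error & done) -> grant))) = {s : some successor in {Err, Retry, Load, Send, Crit}} = {Err, Retry, Send, Sync, Crit}
Load ∉ Sat(EX (EX ((error & done) -> grant))) = {Err, Retry, Send, Sync, Crit}, so the formula does not hold at Load.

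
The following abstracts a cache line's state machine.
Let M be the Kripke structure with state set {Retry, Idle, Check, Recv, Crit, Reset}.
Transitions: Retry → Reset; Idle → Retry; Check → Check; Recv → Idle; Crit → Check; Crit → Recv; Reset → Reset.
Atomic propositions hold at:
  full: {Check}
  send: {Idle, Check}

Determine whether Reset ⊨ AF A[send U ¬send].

Yes

Sat(¬send) = {Retry, Recv, Crit, Reset}
A[send U ¬send]: least fixpoint, start Z0 = Sat(¬send) = {Retry, Recv, Crit, Reset}, add states in Sat(send) with every successor in Z. Z1 = {Retry, Idle, Recv, Crit, Reset}; fixed.
Sat(A[send U ¬send]) = {Retry, Idle, Recv, Crit, Reset}
AF A[send U ¬send]: least fixpoint, start Z0 = {Retry, Idle, Recv, Crit, Reset}, add states with every successor in Z. Already a fixed point.
Sat(AF A[send U ¬send]) = {Retry, Idle, Recv, Crit, Reset}
Reset ∈ Sat(AF A[send U ¬send]) = {Retry, Idle, Recv, Crit, Reset}, so the formula holds at Reset.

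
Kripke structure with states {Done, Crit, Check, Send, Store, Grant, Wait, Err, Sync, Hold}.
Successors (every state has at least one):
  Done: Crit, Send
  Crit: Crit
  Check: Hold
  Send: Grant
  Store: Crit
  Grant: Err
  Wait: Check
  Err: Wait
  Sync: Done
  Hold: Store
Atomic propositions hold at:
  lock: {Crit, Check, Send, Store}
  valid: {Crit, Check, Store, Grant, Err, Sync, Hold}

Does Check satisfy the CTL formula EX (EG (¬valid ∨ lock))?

Sat(¬valid) = {Done, Send, Wait}
Sat(¬valid ∨ lock) = {Done, Crit, Check, Send, Store, Wait}
EG (¬valid ∨ lock): greatest fixpoint, start Z0 = {Done, Crit, Check, Send, Store, Wait}, keep only states in Sat with some successor in Z. Z1 = {Done, Crit, Store, Wait}; Z2 = {Done, Crit, Store}; fixed.
Sat(EG (¬valid ∨ lock)) = {Done, Crit, Store}
Sat(EX (EG (¬valid ∨ lock))) = {s : some successor in {Done, Crit, Store}} = {Done, Crit, Store, Sync, Hold}
Check ∉ Sat(EX (EG (¬valid ∨ lock))) = {Done, Crit, Store, Sync, Hold}, so the formula does not hold at Check.

No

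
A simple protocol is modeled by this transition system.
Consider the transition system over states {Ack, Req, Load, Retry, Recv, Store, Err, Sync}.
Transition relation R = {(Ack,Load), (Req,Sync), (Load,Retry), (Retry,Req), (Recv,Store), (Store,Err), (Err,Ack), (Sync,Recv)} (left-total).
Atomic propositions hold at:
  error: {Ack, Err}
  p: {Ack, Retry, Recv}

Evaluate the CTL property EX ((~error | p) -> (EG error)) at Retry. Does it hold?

No

Sat(~error) = {Req, Load, Retry, Recv, Store, Sync}
Sat(~error | p) = {Ack, Req, Load, Retry, Recv, Store, Sync}
EG error: greatest fixpoint, start Z0 = {Ack, Err}, keep only states in Sat with some successor in Z. Z1 = {Err}; Z2 = ∅; fixed.
Sat(EG error) = ∅
Sat((~error | p) -> (EG error)) = {Err}
Sat(EX ((~error | p) -> (EG error))) = {s : some successor in {Err}} = {Store}
Retry ∉ Sat(EX ((~error | p) -> (EG error))) = {Store}, so the formula does not hold at Retry.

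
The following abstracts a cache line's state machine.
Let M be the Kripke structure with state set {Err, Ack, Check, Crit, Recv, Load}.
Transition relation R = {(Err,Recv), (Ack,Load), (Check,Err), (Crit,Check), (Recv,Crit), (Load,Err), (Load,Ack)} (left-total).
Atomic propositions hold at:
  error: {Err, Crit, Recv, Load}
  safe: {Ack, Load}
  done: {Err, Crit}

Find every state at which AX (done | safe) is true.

{Ack, Check, Recv, Load}

Sat(done | safe) = {Err, Ack, Crit, Load}
Sat(AX (done | safe)) = {s : every successor in {Err, Ack, Crit, Load}} = {Ack, Check, Recv, Load}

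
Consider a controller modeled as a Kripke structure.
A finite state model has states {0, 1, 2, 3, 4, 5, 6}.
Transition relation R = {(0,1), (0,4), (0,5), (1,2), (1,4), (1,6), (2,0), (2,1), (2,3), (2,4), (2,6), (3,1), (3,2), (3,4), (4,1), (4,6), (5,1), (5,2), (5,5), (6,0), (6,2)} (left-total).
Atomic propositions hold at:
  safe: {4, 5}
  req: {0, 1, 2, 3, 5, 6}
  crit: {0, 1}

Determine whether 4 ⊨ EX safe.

No

Sat(EX safe) = {s : some successor in {4, 5}} = {0, 1, 2, 3, 5}
4 ∉ Sat(EX safe) = {0, 1, 2, 3, 5}, so the formula does not hold at 4.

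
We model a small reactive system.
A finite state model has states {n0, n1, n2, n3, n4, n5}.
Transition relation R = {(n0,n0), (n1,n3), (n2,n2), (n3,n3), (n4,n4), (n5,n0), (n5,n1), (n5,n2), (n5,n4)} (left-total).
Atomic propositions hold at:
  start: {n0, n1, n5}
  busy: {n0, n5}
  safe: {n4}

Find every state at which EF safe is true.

EF safe: least fixpoint, start Z0 = {n4}, add states with some successor in Z. Z1 = {n4, n5}; fixed.
Sat(EF safe) = {n4, n5}

{n4, n5}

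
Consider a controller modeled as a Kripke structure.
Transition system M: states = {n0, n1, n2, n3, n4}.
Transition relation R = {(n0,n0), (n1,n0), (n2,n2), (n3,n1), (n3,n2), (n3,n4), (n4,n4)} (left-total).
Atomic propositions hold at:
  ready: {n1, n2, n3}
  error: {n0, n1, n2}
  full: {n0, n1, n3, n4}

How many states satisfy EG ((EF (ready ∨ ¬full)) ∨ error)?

4

Sat(¬full) = {n2}
Sat(ready ∨ ¬full) = {n1, n2, n3}
EF (ready ∨ ¬full): least fixpoint, start Z0 = {n1, n2, n3}, add states with some successor in Z. Already a fixed point.
Sat(EF (ready ∨ ¬full)) = {n1, n2, n3}
Sat((EF (ready ∨ ¬full)) ∨ error) = {n0, n1, n2, n3}
EG ((EF (ready ∨ ¬full)) ∨ error): greatest fixpoint, start Z0 = {n0, n1, n2, n3}, keep only states in Sat with some successor in Z. Already a fixed point.
Sat(EG ((EF (ready ∨ ¬full)) ∨ error)) = {n0, n1, n2, n3}
|Sat(EG ((EF (ready ∨ ¬full)) ∨ error))| = |{n0, n1, n2, n3}| = 4.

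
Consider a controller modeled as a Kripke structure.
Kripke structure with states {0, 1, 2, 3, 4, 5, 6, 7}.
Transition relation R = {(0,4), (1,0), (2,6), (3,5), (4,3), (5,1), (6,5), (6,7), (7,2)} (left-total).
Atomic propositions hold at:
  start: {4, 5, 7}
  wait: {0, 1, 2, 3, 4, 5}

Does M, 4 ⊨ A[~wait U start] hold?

Sat(~wait) = {6, 7}
A[~wait U start]: least fixpoint, start Z0 = Sat(start) = {4, 5, 7}, add states in Sat(~wait) with every successor in Z. Z1 = {4, 5, 6, 7}; fixed.
Sat(A[~wait U start]) = {4, 5, 6, 7}
4 ∈ Sat(A[~wait U start]) = {4, 5, 6, 7}, so the formula holds at 4.

Yes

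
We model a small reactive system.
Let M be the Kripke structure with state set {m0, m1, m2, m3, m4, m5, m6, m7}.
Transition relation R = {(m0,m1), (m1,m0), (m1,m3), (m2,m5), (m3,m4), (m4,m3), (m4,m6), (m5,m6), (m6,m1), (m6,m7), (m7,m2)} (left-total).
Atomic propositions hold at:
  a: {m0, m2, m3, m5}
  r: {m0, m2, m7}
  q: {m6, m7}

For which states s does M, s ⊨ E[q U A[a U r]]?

A[a U r]: least fixpoint, start Z0 = Sat(r) = {m0, m2, m7}, add states in Sat(a) with every successor in Z. Already a fixed point.
Sat(A[a U r]) = {m0, m2, m7}
E[q U A[a U r]]: least fixpoint, start Z0 = Sat(A[a U r]) = {m0, m2, m7}, add states in Sat(q) with some successor in Z. Z1 = {m0, m2, m6, m7}; fixed.
Sat(E[q U A[a U r]]) = {m0, m2, m6, m7}

{m0, m2, m6, m7}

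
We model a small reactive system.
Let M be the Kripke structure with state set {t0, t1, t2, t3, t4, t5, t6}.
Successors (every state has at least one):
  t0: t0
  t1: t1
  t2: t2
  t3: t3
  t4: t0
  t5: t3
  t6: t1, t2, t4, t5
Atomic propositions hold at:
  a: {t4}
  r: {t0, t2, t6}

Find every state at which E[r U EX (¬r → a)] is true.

Sat(¬r) = {t1, t3, t4, t5}
Sat(¬r → a) = {t0, t2, t4, t6}
Sat(EX (¬r → a)) = {s : some successor in {t0, t2, t4, t6}} = {t0, t2, t4, t6}
E[r U EX (¬r → a)]: least fixpoint, start Z0 = Sat(EX (¬r → a)) = {t0, t2, t4, t6}, add states in Sat(r) with some successor in Z. Already a fixed point.
Sat(E[r U EX (¬r → a)]) = {t0, t2, t4, t6}

{t0, t2, t4, t6}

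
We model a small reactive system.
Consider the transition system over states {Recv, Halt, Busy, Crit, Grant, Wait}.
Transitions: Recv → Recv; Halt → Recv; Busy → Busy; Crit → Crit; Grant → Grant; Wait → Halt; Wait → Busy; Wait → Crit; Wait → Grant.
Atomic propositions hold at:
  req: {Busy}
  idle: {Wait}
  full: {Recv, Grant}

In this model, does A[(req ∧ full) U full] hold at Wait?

No

Sat(req ∧ full) = ∅
A[(req ∧ full) U full]: least fixpoint, start Z0 = Sat(full) = {Recv, Grant}, add states in Sat(req ∧ full) with every successor in Z. Already a fixed point.
Sat(A[(req ∧ full) U full]) = {Recv, Grant}
Wait ∉ Sat(A[(req ∧ full) U full]) = {Recv, Grant}, so the formula does not hold at Wait.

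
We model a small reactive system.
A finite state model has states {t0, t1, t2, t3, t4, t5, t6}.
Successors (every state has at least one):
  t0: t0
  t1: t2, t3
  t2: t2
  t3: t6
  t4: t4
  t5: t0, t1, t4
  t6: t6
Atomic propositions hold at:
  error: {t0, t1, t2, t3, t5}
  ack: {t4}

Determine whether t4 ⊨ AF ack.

Yes

AF ack: least fixpoint, start Z0 = {t4}, add states with every successor in Z. Already a fixed point.
Sat(AF ack) = {t4}
t4 ∈ Sat(AF ack) = {t4}, so the formula holds at t4.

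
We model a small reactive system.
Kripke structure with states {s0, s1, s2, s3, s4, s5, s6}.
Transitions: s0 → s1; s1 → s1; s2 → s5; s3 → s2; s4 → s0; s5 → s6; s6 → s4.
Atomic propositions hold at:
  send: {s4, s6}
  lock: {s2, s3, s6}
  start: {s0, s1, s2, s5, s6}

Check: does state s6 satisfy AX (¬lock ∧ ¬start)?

Yes

Sat(¬lock) = {s0, s1, s4, s5}
Sat(¬start) = {s3, s4}
Sat(¬lock ∧ ¬start) = {s4}
Sat(AX (¬lock ∧ ¬start)) = {s : every successor in {s4}} = {s6}
s6 ∈ Sat(AX (¬lock ∧ ¬start)) = {s6}, so the formula holds at s6.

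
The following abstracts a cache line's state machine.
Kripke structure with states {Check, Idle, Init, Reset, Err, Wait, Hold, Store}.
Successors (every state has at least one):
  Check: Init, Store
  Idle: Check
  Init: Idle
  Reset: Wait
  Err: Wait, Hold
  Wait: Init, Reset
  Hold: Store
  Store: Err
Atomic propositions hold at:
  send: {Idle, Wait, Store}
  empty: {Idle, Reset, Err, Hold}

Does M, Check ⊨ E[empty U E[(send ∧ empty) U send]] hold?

No

Sat(send ∧ empty) = {Idle}
E[(send ∧ empty) U send]: least fixpoint, start Z0 = Sat(send) = {Idle, Wait, Store}, add states in Sat(send ∧ empty) with some successor in Z. Already a fixed point.
Sat(E[(send ∧ empty) U send]) = {Idle, Wait, Store}
E[empty U E[(send ∧ empty) U send]]: least fixpoint, start Z0 = Sat(E[(send ∧ empty) U send]) = {Idle, Wait, Store}, add states in Sat(empty) with some successor in Z. Z1 = {Idle, Reset, Err, Wait, Hold, Store}; fixed.
Sat(E[empty U E[(send ∧ empty) U send]]) = {Idle, Reset, Err, Wait, Hold, Store}
Check ∉ Sat(E[empty U E[(send ∧ empty) U send]]) = {Idle, Reset, Err, Wait, Hold, Store}, so the formula does not hold at Check.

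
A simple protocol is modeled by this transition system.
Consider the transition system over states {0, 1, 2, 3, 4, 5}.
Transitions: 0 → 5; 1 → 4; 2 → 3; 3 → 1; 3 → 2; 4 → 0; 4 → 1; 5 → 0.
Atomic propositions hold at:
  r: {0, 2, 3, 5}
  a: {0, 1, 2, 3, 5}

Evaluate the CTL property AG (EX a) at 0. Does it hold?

Yes

Sat(EX a) = {s : some successor in {0, 1, 2, 3, 5}} = {0, 2, 3, 4, 5}
AG (EX a): greatest fixpoint, start Z0 = {0, 2, 3, 4, 5}, keep only states in Sat with every successor in Z. Z1 = {0, 2, 5}; Z2 = {0, 5}; fixed.
Sat(AG (EX a)) = {0, 5}
0 ∈ Sat(AG (EX a)) = {0, 5}, so the formula holds at 0.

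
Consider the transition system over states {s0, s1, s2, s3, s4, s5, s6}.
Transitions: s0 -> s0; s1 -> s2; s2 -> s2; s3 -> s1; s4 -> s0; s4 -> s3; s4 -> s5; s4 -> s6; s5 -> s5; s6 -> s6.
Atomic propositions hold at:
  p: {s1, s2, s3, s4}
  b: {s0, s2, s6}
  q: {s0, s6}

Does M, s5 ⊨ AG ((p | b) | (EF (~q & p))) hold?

No

Sat(p | b) = {s0, s1, s2, s3, s4, s6}
Sat(~q) = {s1, s2, s3, s4, s5}
Sat(~q & p) = {s1, s2, s3, s4}
EF (~q & p): least fixpoint, start Z0 = {s1, s2, s3, s4}, add states with some successor in Z. Already a fixed point.
Sat(EF (~q & p)) = {s1, s2, s3, s4}
Sat((p | b) | (EF (~q & p))) = {s0, s1, s2, s3, s4, s6}
AG ((p | b) | (EF (~q & p))): greatest fixpoint, start Z0 = {s0, s1, s2, s3, s4, s6}, keep only states in Sat with every successor in Z. Z1 = {s0, s1, s2, s3, s6}; fixed.
Sat(AG ((p | b) | (EF (~q & p)))) = {s0, s1, s2, s3, s6}
s5 ∉ Sat(AG ((p | b) | (EF (~q & p)))) = {s0, s1, s2, s3, s6}, so the formula does not hold at s5.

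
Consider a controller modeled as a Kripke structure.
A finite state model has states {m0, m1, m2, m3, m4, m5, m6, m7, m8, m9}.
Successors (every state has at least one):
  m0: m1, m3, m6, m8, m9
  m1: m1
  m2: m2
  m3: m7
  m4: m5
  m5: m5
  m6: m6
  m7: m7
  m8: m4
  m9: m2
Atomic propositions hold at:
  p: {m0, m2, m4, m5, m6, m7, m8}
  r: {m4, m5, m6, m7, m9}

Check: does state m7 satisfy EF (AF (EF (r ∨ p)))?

Sat(r ∨ p) = {m0, m2, m4, m5, m6, m7, m8, m9}
EF (r ∨ p): least fixpoint, start Z0 = {m0, m2, m4, m5, m6, m7, m8, m9}, add states with some successor in Z. Z1 = {m0, m2, m3, m4, m5, m6, m7, m8, m9}; fixed.
Sat(EF (r ∨ p)) = {m0, m2, m3, m4, m5, m6, m7, m8, m9}
AF (EF (r ∨ p)): least fixpoint, start Z0 = {m0, m2, m3, m4, m5, m6, m7, m8, m9}, add states with every successor in Z. Already a fixed point.
Sat(AF (EF (r ∨ p))) = {m0, m2, m3, m4, m5, m6, m7, m8, m9}
EF (AF (EF (r ∨ p))): least fixpoint, start Z0 = {m0, m2, m3, m4, m5, m6, m7, m8, m9}, add states with some successor in Z. Already a fixed point.
Sat(EF (AF (EF (r ∨ p)))) = {m0, m2, m3, m4, m5, m6, m7, m8, m9}
m7 ∈ Sat(EF (AF (EF (r ∨ p)))) = {m0, m2, m3, m4, m5, m6, m7, m8, m9}, so the formula holds at m7.

Yes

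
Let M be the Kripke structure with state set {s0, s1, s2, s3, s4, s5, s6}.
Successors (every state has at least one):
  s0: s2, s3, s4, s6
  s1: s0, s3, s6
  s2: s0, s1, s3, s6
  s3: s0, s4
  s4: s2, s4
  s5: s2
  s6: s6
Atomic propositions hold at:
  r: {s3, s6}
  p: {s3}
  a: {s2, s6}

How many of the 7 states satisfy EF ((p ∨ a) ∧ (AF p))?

6

Sat(p ∨ a) = {s2, s3, s6}
AF p: least fixpoint, start Z0 = {s3}, add states with every successor in Z. Already a fixed point.
Sat(AF p) = {s3}
Sat((p ∨ a) ∧ (AF p)) = {s3}
EF ((p ∨ a) ∧ (AF p)): least fixpoint, start Z0 = {s3}, add states with some successor in Z. Z1 = {s0, s1, s2, s3}; Z2 = {s0, s1, s2, s3, s4, s5}; fixed.
Sat(EF ((p ∨ a) ∧ (AF p))) = {s0, s1, s2, s3, s4, s5}
|Sat(EF ((p ∨ a) ∧ (AF p)))| = |{s0, s1, s2, s3, s4, s5}| = 6.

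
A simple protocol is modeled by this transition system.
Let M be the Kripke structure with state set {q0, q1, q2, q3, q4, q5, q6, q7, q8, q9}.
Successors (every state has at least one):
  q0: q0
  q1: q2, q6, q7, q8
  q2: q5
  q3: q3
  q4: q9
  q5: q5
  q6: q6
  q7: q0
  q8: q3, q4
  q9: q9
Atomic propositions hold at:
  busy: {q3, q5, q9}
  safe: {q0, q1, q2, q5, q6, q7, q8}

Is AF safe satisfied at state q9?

No

AF safe: least fixpoint, start Z0 = {q0, q1, q2, q5, q6, q7, q8}, add states with every successor in Z. Already a fixed point.
Sat(AF safe) = {q0, q1, q2, q5, q6, q7, q8}
q9 ∉ Sat(AF safe) = {q0, q1, q2, q5, q6, q7, q8}, so the formula does not hold at q9.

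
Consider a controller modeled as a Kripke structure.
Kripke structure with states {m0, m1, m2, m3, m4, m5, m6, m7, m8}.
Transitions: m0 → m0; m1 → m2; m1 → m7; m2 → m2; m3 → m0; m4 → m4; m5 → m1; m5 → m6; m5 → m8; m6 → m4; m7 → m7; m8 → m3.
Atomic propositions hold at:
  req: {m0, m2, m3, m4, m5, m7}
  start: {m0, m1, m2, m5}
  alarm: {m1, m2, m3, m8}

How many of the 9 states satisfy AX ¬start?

4

Sat(¬start) = {m3, m4, m6, m7, m8}
Sat(AX ¬start) = {s : every successor in {m3, m4, m6, m7, m8}} = {m4, m6, m7, m8}
|Sat(AX ¬start)| = |{m4, m6, m7, m8}| = 4.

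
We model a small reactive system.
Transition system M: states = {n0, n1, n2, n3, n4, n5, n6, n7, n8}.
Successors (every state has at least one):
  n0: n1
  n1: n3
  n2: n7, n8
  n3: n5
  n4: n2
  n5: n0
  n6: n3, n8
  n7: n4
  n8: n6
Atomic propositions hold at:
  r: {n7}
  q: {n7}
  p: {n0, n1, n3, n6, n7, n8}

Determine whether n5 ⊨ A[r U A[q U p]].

A[q U p]: least fixpoint, start Z0 = Sat(p) = {n0, n1, n3, n6, n7, n8}, add states in Sat(q) with every successor in Z. Already a fixed point.
Sat(A[q U p]) = {n0, n1, n3, n6, n7, n8}
A[r U A[q U p]]: least fixpoint, start Z0 = Sat(A[q U p]) = {n0, n1, n3, n6, n7, n8}, add states in Sat(r) with every successor in Z. Already a fixed point.
Sat(A[r U A[q U p]]) = {n0, n1, n3, n6, n7, n8}
n5 ∉ Sat(A[r U A[q U p]]) = {n0, n1, n3, n6, n7, n8}, so the formula does not hold at n5.

No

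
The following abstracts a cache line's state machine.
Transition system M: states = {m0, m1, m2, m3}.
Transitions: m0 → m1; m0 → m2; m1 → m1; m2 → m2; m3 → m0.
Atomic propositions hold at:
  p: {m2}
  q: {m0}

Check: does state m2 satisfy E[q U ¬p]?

No

Sat(¬p) = {m0, m1, m3}
E[q U ¬p]: least fixpoint, start Z0 = Sat(¬p) = {m0, m1, m3}, add states in Sat(q) with some successor in Z. Already a fixed point.
Sat(E[q U ¬p]) = {m0, m1, m3}
m2 ∉ Sat(E[q U ¬p]) = {m0, m1, m3}, so the formula does not hold at m2.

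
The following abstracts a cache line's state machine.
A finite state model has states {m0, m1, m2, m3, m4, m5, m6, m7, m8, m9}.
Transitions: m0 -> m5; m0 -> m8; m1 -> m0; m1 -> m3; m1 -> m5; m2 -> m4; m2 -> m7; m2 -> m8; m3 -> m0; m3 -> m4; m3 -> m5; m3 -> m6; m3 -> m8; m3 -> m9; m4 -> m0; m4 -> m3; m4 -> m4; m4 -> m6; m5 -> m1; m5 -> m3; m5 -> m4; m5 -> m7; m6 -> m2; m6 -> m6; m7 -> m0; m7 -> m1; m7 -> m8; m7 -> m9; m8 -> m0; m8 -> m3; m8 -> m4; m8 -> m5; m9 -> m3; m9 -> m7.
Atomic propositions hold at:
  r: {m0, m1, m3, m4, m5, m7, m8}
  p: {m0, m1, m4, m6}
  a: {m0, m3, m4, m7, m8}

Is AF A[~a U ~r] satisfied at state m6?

Yes

Sat(~a) = {m1, m2, m5, m6, m9}
Sat(~r) = {m2, m6, m9}
A[~a U ~r]: least fixpoint, start Z0 = Sat(~r) = {m2, m6, m9}, add states in Sat(~a) with every successor in Z. Already a fixed point.
Sat(A[~a U ~r]) = {m2, m6, m9}
AF A[~a U ~r]: least fixpoint, start Z0 = {m2, m6, m9}, add states with every successor in Z. Already a fixed point.
Sat(AF A[~a U ~r]) = {m2, m6, m9}
m6 ∈ Sat(AF A[~a U ~r]) = {m2, m6, m9}, so the formula holds at m6.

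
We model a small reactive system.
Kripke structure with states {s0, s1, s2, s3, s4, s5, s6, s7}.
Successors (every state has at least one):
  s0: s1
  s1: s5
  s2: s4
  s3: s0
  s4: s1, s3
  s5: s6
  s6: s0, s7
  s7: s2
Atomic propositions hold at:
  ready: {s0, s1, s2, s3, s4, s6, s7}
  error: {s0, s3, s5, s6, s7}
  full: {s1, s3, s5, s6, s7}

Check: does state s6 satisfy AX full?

No

Sat(AX full) = {s : every successor in {s1, s3, s5, s6, s7}} = {s0, s1, s4, s5}
s6 ∉ Sat(AX full) = {s0, s1, s4, s5}, so the formula does not hold at s6.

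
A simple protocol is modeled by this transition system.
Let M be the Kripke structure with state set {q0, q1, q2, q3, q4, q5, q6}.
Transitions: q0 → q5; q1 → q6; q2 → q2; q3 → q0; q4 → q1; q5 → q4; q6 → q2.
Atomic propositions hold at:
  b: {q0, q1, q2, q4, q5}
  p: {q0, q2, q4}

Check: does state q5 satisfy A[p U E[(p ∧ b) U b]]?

Sat(p ∧ b) = {q0, q2, q4}
E[(p ∧ b) U b]: least fixpoint, start Z0 = Sat(b) = {q0, q1, q2, q4, q5}, add states in Sat(p ∧ b) with some successor in Z. Already a fixed point.
Sat(E[(p ∧ b) U b]) = {q0, q1, q2, q4, q5}
A[p U E[(p ∧ b) U b]]: least fixpoint, start Z0 = Sat(E[(p ∧ b) U b]) = {q0, q1, q2, q4, q5}, add states in Sat(p) with every successor in Z. Already a fixed point.
Sat(A[p U E[(p ∧ b) U b]]) = {q0, q1, q2, q4, q5}
q5 ∈ Sat(A[p U E[(p ∧ b) U b]]) = {q0, q1, q2, q4, q5}, so the formula holds at q5.

Yes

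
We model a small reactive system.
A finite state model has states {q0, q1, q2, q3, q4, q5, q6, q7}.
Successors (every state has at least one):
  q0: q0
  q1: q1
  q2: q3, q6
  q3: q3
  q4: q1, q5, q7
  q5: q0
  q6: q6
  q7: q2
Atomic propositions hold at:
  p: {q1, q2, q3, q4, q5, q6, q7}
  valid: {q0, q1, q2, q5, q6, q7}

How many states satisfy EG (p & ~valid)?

1

Sat(~valid) = {q3, q4}
Sat(p & ~valid) = {q3, q4}
EG (p & ~valid): greatest fixpoint, start Z0 = {q3, q4}, keep only states in Sat with some successor in Z. Z1 = {q3}; fixed.
Sat(EG (p & ~valid)) = {q3}
|Sat(EG (p & ~valid))| = |{q3}| = 1.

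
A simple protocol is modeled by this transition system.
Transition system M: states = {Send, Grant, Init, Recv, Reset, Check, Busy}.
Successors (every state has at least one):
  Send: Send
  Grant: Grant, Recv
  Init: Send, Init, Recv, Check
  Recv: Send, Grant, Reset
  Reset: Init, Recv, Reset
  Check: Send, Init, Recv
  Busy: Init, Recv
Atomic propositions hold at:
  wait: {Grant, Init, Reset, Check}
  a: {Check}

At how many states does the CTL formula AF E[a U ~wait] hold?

4

Sat(~wait) = {Send, Recv, Busy}
E[a U ~wait]: least fixpoint, start Z0 = Sat(~wait) = {Send, Recv, Busy}, add states in Sat(a) with some successor in Z. Z1 = {Send, Recv, Check, Busy}; fixed.
Sat(E[a U ~wait]) = {Send, Recv, Check, Busy}
AF E[a U ~wait]: least fixpoint, start Z0 = {Send, Recv, Check, Busy}, add states with every successor in Z. Already a fixed point.
Sat(AF E[a U ~wait]) = {Send, Recv, Check, Busy}
|Sat(AF E[a U ~wait])| = |{Send, Recv, Check, Busy}| = 4.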